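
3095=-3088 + 6183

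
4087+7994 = 12081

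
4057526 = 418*9707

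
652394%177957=118523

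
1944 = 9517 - 7573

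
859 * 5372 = 4614548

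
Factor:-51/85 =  - 3/5= - 3^1* 5^( - 1)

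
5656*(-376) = - 2126656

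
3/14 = 3/14= 0.21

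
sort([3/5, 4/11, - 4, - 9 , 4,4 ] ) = [ - 9, - 4, 4/11,3/5, 4,4]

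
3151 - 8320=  - 5169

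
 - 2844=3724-6568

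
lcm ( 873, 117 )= 11349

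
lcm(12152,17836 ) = 1105832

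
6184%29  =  7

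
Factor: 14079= 3^1*13^1* 19^2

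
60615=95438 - 34823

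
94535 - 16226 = 78309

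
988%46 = 22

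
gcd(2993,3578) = 1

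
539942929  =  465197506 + 74745423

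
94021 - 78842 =15179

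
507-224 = 283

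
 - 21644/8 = - 5411/2 = -2705.50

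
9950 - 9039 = 911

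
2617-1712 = 905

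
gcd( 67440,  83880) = 120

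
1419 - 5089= - 3670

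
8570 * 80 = 685600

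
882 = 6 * 147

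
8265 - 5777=2488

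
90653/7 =90653/7 =12950.43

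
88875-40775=48100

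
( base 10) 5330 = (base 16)14d2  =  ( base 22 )b06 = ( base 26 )7N0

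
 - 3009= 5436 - 8445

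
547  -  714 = -167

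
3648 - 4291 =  - 643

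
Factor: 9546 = 2^1*3^1*37^1*43^1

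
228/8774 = 114/4387 = 0.03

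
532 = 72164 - 71632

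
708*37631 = 26642748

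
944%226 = 40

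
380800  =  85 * 4480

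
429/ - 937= -1 + 508/937 = - 0.46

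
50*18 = 900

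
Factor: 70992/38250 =232/125 = 2^3*5^ (  -  3 )*29^1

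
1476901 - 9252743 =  - 7775842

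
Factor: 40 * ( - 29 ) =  - 1160 = - 2^3*5^1 * 29^1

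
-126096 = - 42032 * 3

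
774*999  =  773226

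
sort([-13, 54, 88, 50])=[-13,50,54,88]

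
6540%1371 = 1056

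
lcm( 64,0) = 0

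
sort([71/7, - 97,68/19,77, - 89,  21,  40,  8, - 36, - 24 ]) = [-97, - 89,-36,-24 , 68/19,  8,71/7, 21, 40, 77] 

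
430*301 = 129430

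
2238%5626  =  2238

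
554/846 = 277/423 = 0.65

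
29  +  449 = 478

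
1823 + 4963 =6786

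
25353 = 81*313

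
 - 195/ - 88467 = 65/29489 =0.00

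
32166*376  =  12094416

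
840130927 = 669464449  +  170666478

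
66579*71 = 4727109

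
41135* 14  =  575890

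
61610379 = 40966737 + 20643642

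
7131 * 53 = 377943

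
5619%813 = 741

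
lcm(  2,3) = 6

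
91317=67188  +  24129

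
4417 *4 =17668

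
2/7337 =2/7337= 0.00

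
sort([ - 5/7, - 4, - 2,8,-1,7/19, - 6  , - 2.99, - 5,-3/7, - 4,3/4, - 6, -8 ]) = [ - 8, - 6, - 6, - 5,-4, - 4, - 2.99, - 2, - 1, - 5/7,-3/7, 7/19, 3/4,8 ] 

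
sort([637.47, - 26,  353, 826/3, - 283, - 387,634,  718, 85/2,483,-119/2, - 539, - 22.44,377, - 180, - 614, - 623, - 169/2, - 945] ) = [-945, - 623,-614, - 539, - 387, - 283, - 180,-169/2, -119/2, - 26 , - 22.44, 85/2,  826/3, 353,377,483,634,637.47, 718 ] 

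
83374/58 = 1437+14/29 = 1437.48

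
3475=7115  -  3640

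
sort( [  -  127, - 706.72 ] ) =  [ - 706.72, - 127] 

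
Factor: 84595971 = 3^1*797^1*35381^1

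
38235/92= 415 + 55/92 = 415.60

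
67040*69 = 4625760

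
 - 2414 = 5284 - 7698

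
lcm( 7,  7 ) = 7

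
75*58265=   4369875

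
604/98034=302/49017 = 0.01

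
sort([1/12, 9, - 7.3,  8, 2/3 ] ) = [ - 7.3, 1/12,2/3, 8, 9] 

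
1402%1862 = 1402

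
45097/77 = 585+52/77 = 585.68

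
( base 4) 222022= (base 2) 101010001010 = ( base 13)12c7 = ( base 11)2033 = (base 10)2698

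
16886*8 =135088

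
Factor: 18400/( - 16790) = -2^4*5^1*73^ (-1)= - 80/73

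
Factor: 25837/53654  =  2^( - 1)*7^1*139^( - 1)*193^(-1 )*3691^1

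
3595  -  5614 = - 2019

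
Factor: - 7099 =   -  31^1*229^1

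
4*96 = 384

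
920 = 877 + 43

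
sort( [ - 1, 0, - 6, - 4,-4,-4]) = [ - 6,  -  4,-4, - 4,- 1 , 0 ] 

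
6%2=0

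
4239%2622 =1617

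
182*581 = 105742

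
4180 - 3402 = 778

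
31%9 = 4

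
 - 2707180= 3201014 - 5908194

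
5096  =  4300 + 796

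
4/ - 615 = - 1+611/615 = - 0.01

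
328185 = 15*21879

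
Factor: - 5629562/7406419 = - 2^1*449^1*719^(-1 )*6269^1*10301^ ( - 1) 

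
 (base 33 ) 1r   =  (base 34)1q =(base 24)2C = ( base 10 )60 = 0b111100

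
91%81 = 10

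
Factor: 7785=3^2*5^1* 173^1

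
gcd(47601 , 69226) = 1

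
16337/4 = 16337/4 = 4084.25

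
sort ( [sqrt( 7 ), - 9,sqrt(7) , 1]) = [ - 9, 1 , sqrt (7), sqrt(7)]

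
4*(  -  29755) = -119020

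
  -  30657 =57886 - 88543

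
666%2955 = 666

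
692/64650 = 346/32325 = 0.01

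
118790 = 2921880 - 2803090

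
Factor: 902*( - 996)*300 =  -2^5*3^2*5^2*11^1*41^1*83^1=- 269517600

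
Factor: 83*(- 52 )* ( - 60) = 258960  =  2^4*3^1*5^1 *13^1*83^1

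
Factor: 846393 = 3^1*19^1*31^1*479^1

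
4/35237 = 4/35237 = 0.00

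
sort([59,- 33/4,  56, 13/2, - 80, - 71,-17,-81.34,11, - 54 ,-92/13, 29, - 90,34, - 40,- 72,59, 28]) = [-90 , - 81.34,-80 , - 72, - 71, - 54 , - 40 , - 17, - 33/4,  -  92/13,13/2,11, 28,29, 34, 56,  59,59 ]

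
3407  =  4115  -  708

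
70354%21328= 6370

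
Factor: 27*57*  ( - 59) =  - 90801= - 3^4*19^1*59^1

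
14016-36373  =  -22357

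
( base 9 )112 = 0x5C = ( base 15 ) 62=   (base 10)92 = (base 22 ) 44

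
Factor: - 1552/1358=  -2^3*7^( - 1 )  =  - 8/7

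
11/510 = 11/510 = 0.02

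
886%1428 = 886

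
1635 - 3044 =  -  1409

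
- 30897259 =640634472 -671531731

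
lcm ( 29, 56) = 1624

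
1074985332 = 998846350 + 76138982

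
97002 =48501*2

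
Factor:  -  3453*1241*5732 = - 24562611636 = - 2^2*3^1*17^1*73^1 * 1151^1*1433^1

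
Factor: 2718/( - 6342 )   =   - 3/7=- 3^1*7^( - 1 ) 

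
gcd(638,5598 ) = 2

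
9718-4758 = 4960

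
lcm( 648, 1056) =28512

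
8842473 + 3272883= 12115356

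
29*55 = 1595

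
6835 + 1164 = 7999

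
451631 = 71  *6361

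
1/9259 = 1/9259 = 0.00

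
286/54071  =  286/54071  =  0.01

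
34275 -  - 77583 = 111858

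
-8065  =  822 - 8887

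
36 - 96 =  - 60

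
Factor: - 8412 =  - 2^2*3^1*701^1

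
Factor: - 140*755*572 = -60460400 = - 2^4*5^2*7^1*11^1*13^1*151^1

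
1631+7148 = 8779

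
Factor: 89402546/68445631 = 2^1*23^ ( - 1 )*53^( - 1 )*56149^( - 1 )*44701273^1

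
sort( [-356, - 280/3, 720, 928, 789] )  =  [ - 356, - 280/3, 720, 789,928]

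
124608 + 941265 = 1065873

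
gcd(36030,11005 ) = 5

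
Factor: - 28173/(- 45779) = 3^1*9391^1*45779^( - 1) 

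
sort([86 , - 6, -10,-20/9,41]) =[ - 10,  -  6 , - 20/9, 41,86]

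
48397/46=1052 + 5/46 = 1052.11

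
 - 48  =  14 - 62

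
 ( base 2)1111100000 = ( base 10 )992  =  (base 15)462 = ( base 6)4332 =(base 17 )376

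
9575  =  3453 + 6122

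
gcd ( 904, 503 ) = 1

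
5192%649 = 0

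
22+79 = 101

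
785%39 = 5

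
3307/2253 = 1 + 1054/2253 = 1.47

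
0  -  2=-2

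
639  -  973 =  -334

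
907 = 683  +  224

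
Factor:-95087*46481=-4419738847 = - 53^1*877^1*95087^1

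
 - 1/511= -1/511  =  -  0.00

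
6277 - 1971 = 4306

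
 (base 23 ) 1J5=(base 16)3CB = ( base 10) 971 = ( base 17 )362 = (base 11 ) 803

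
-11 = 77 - 88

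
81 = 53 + 28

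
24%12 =0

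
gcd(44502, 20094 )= 6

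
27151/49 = 554  +  5/49 = 554.10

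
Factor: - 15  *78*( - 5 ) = 5850 = 2^1*3^2 *5^2*13^1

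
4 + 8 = 12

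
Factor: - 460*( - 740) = 2^4 * 5^2*23^1 * 37^1 =340400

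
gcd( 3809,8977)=1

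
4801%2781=2020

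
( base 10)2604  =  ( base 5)40404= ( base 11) 1A58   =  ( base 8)5054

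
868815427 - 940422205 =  - 71606778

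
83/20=83/20= 4.15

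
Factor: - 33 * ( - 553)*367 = 6697383 = 3^1*7^1*11^1*79^1*367^1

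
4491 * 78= 350298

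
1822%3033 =1822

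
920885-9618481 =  - 8697596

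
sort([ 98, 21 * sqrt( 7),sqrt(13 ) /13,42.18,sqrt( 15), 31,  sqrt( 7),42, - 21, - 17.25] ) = [ - 21, - 17.25, sqrt(13 ) /13,sqrt( 7 ),  sqrt ( 15 ),31, 42,42.18,21*sqrt( 7), 98 ]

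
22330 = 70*319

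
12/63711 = 4/21237 = 0.00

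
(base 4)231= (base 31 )1e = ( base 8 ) 55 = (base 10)45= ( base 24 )1L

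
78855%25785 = 1500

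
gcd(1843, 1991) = 1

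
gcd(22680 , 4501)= 7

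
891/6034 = 891/6034= 0.15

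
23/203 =23/203  =  0.11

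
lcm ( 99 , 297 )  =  297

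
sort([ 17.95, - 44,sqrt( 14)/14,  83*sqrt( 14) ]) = [ - 44,sqrt(14 ) /14, 17.95, 83*sqrt(14 )]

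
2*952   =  1904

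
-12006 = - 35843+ 23837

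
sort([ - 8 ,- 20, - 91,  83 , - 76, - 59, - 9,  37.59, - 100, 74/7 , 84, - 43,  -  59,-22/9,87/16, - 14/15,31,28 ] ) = [  -  100,-91, - 76, - 59, - 59,-43,-20,  -  9,-8, - 22/9,-14/15, 87/16, 74/7,  28, 31, 37.59, 83, 84 ] 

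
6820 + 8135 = 14955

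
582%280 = 22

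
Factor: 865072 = 2^4*13^1 * 4159^1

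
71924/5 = 14384+4/5=   14384.80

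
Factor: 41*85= 5^1*17^1 * 41^1 = 3485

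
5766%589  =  465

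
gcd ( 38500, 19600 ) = 700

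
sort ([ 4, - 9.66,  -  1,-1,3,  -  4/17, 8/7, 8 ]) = [ - 9.66, -1, - 1, - 4/17, 8/7, 3, 4,8 ]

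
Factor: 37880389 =4003^1*9463^1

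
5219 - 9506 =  -4287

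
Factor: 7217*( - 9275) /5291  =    -  5^2*7^2 * 11^( - 1 )*13^( - 1)* 37^( - 1 ) * 53^1*1031^1 = - 66937675/5291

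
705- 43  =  662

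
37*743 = 27491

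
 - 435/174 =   -  3 + 1/2 = - 2.50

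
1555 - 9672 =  - 8117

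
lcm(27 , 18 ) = 54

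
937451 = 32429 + 905022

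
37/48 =37/48=0.77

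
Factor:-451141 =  - 37^1*89^1*137^1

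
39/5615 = 39/5615=0.01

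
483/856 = 483/856 = 0.56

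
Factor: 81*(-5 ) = - 405 = - 3^4*5^1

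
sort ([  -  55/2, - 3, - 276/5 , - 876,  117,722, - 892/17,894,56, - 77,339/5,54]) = [-876,-77  ,-276/5,- 892/17, - 55/2, - 3 , 54 , 56,339/5, 117,722, 894]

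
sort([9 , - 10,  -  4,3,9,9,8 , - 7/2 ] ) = [  -  10, - 4 , - 7/2,3,8,9,9,9]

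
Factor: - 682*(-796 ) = 542872 = 2^3 * 11^1 * 31^1 *199^1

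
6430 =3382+3048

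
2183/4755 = 2183/4755= 0.46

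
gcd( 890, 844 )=2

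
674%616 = 58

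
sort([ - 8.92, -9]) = [ - 9,-8.92]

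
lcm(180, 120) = 360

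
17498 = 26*673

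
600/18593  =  600/18593 = 0.03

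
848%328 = 192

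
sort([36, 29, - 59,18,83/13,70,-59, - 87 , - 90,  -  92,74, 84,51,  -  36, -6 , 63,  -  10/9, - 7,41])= [ - 92 ,-90,-87, - 59, - 59, - 36,-7 ,-6, - 10/9,83/13,18,  29, 36,41, 51,63,70,74,84]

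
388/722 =194/361 = 0.54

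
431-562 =-131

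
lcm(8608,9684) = 77472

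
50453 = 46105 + 4348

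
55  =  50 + 5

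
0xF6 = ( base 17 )e8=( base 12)186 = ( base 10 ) 246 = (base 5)1441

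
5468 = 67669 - 62201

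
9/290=9/290 = 0.03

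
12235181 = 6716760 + 5518421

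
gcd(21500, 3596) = 4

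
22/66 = 1/3 =0.33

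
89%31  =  27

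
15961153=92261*173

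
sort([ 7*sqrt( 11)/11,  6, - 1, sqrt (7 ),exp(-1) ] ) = [ - 1, exp ( - 1), 7*sqrt(11 ) /11,sqrt( 7 ),6 ]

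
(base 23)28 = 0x36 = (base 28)1Q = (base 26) 22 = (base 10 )54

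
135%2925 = 135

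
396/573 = 132/191=0.69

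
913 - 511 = 402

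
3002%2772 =230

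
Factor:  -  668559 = -3^1 * 17^1 * 13109^1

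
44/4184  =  11/1046 = 0.01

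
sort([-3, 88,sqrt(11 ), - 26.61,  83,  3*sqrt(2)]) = [-26.61, - 3 , sqrt( 11 ),  3*sqrt( 2),  83,  88 ] 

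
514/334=257/167 = 1.54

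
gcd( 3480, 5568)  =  696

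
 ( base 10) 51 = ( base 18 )2F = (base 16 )33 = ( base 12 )43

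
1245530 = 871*1430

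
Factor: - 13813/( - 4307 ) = 19^1 * 59^( - 1 ) *73^ ( - 1) *727^1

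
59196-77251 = - 18055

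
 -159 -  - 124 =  - 35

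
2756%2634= 122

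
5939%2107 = 1725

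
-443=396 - 839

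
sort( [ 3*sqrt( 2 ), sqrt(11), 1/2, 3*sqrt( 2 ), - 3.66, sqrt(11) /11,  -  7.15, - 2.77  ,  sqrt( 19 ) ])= [ - 7.15, - 3.66, - 2.77,sqrt(11)/11, 1/2, sqrt( 11), 3*sqrt(2),3 * sqrt( 2),  sqrt (19 ) ] 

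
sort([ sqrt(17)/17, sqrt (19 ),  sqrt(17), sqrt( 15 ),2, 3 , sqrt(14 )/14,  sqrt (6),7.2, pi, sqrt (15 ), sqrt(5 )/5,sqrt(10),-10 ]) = [-10,  sqrt(17 )/17, sqrt(14)/14,sqrt( 5)/5,2,  sqrt ( 6), 3, pi,sqrt(10 ), sqrt( 15),sqrt(15), sqrt( 17), sqrt(19), 7.2 ]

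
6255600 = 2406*2600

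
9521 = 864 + 8657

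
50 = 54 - 4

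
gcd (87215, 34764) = 1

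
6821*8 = 54568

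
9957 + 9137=19094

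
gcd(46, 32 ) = 2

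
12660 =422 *30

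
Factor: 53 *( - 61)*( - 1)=3233 = 53^1 *61^1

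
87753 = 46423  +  41330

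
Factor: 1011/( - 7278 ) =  - 337/2426 = - 2^( - 1) * 337^1*1213^( - 1)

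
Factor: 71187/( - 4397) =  - 3^1*61^1*389^1 * 4397^ ( - 1 ) 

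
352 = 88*4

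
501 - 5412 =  - 4911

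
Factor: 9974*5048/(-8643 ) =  -50348752/8643 = - 2^4*3^( - 1)*43^( - 1) * 67^(-1)*631^1*4987^1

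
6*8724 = 52344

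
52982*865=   45829430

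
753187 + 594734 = 1347921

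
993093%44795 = 7603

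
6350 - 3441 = 2909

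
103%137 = 103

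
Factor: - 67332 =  - 2^2*3^1*31^1 * 181^1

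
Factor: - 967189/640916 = -2^( - 2 )*163^( -1)*373^1*983^(  -  1 )*2593^1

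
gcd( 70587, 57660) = 93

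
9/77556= 3/25852 = 0.00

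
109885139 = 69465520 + 40419619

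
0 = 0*29227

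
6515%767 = 379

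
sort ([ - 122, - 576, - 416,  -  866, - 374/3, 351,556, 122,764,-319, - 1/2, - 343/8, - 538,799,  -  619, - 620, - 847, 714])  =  [-866, - 847, - 620 ,-619, - 576, - 538 ,-416,-319 , - 374/3, -122, - 343/8,-1/2, 122,351, 556,714,764  ,  799]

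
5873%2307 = 1259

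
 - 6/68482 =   -  1 + 34238/34241 = - 0.00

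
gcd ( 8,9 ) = 1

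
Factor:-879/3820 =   -  2^(-2 )*3^1*5^( -1 )*191^(  -  1 )*293^1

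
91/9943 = 91/9943 = 0.01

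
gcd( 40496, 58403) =1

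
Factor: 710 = 2^1*5^1*71^1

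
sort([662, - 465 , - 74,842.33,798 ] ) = [ - 465, - 74,662,798,842.33]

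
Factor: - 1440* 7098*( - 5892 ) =2^8*3^4*5^1*7^1*13^2*491^1=60222839040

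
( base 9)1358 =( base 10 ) 1025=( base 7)2663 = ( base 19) 2fi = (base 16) 401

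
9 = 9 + 0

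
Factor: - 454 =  - 2^1*227^1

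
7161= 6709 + 452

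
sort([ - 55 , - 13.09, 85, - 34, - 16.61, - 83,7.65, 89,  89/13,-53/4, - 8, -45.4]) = [ - 83, - 55, - 45.4, - 34 , - 16.61,-53/4, - 13.09, - 8, 89/13,7.65,  85 , 89] 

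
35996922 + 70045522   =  106042444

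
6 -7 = - 1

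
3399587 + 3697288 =7096875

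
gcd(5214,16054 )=2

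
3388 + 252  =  3640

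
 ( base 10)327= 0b101000111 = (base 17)124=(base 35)9c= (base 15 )16c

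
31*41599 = 1289569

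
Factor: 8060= 2^2*5^1*13^1*31^1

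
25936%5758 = 2904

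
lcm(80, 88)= 880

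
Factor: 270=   2^1*3^3*5^1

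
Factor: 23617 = 11^1*19^1*113^1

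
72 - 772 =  - 700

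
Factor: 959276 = 2^2*17^1*14107^1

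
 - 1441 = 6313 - 7754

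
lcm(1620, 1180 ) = 95580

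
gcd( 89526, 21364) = 2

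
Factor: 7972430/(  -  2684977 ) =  - 2^1*5^1 * 97^1*8219^1*2684977^( - 1) 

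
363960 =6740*54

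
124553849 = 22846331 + 101707518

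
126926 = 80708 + 46218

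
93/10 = 9 + 3/10=9.30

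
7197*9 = 64773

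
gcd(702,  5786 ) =2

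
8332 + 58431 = 66763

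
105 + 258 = 363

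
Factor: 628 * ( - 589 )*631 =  - 233401852 = - 2^2*19^1*  31^1*157^1  *631^1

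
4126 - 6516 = - 2390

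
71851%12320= 10251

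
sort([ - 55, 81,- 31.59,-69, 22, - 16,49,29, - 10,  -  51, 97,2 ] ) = [  -  69, - 55 , - 51,  -  31.59,  -  16,-10,  2,22,29, 49, 81, 97]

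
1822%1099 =723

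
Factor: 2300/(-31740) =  - 5/69=- 3^( - 1 )*5^1*23^(-1)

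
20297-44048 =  - 23751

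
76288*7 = 534016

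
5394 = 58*93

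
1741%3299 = 1741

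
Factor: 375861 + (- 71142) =3^1*101573^1= 304719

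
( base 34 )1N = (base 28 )21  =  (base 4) 321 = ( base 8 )71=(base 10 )57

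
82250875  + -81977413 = 273462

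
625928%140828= 62616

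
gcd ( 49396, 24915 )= 1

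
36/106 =18/53 =0.34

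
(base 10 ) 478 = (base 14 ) 262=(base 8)736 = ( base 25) j3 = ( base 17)1B2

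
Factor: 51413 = 51413^1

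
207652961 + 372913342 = 580566303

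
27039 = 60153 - 33114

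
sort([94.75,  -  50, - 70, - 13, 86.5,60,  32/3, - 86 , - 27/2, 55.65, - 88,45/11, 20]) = [  -  88,-86,-70, - 50,-27/2, - 13,45/11, 32/3 , 20, 55.65, 60,  86.5,94.75 ] 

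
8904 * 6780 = 60369120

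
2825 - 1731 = 1094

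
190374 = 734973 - 544599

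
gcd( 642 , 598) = 2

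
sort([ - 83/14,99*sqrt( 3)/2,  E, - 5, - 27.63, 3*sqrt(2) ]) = [ - 27.63, - 83/14, - 5, E, 3*sqrt(2), 99*sqrt( 3) /2]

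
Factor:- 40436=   -2^2*11^1*919^1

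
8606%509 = 462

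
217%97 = 23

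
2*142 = 284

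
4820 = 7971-3151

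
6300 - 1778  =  4522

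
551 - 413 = 138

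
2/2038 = 1/1019 = 0.00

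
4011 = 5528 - 1517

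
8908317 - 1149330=7758987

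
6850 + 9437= 16287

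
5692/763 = 7+351/763  =  7.46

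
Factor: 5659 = 5659^1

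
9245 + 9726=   18971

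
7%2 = 1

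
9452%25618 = 9452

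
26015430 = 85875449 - 59860019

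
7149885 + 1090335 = 8240220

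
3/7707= 1/2569 = 0.00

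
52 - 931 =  - 879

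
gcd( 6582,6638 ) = 2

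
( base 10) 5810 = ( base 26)8fc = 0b1011010110010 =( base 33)5b2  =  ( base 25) 97a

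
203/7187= 203/7187 = 0.03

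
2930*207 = 606510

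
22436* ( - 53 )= - 1189108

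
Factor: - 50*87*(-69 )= 2^1*3^2 *5^2*23^1*29^1 = 300150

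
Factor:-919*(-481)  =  442039=13^1*37^1*919^1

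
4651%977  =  743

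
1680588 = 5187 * 324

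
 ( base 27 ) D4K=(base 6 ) 112245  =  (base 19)17BA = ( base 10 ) 9605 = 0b10010110000101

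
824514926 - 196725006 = 627789920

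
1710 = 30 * 57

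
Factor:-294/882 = -1/3  =  - 3^(-1)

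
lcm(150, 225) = 450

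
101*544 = 54944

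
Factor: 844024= 2^3 * 105503^1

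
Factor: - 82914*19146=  - 2^2*3^2*13^1*1063^1*3191^1=-1587471444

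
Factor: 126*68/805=1224/115= 2^3*3^2*5^( - 1 ) *17^1*23^( - 1)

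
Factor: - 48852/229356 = -59^1*277^( - 1 )  =  - 59/277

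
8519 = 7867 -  - 652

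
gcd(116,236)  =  4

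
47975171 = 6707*7153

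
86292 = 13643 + 72649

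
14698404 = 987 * 14892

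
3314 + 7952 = 11266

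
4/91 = 4/91 = 0.04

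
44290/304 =145  +  105/152 = 145.69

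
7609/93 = 81 +76/93 = 81.82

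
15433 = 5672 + 9761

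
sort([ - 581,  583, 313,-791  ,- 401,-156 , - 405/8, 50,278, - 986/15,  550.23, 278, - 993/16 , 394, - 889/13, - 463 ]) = [ - 791,  -  581,-463 , - 401,-156,-889/13, - 986/15,-993/16, - 405/8, 50 , 278,278,  313 , 394,550.23, 583 ]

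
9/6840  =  1/760=0.00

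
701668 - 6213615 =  - 5511947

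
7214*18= 129852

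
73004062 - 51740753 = 21263309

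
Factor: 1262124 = 2^2*3^2*35059^1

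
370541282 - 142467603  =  228073679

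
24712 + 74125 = 98837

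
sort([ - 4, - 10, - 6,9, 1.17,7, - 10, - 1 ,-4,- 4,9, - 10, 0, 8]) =[ - 10, - 10 , - 10, - 6, - 4, - 4, - 4, - 1,0 , 1.17,  7,  8, 9,9]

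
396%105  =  81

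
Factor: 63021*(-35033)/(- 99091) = 3^1*7^1*53^1 *197^(-1)* 503^ ( - 1) * 661^1 * 3001^1 = 2207814693/99091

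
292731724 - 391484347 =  - 98752623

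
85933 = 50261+35672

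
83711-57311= 26400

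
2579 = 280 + 2299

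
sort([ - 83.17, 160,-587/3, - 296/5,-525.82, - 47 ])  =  [ - 525.82,-587/3 ,-83.17, - 296/5, - 47, 160] 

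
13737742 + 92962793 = 106700535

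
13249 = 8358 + 4891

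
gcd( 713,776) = 1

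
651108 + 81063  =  732171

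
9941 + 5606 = 15547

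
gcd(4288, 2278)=134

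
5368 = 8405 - 3037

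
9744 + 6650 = 16394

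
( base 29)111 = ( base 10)871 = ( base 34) pl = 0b1101100111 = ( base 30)t1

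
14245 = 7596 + 6649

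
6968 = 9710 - 2742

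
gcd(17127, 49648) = 1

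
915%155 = 140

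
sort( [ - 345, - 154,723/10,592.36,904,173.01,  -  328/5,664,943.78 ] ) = [-345,-154, - 328/5,723/10, 173.01,592.36,664  ,  904 , 943.78]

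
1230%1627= 1230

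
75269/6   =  75269/6  =  12544.83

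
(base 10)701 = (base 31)MJ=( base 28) P1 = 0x2bd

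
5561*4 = 22244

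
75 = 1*75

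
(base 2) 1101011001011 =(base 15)2074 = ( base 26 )A3L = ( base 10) 6859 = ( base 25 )AO9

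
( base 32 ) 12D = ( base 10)1101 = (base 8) 2115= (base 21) 2a9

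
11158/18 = 5579/9 = 619.89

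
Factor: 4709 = 17^1*277^1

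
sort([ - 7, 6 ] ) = [ - 7, 6] 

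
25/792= 25/792 = 0.03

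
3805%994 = 823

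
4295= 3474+821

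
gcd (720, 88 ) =8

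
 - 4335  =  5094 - 9429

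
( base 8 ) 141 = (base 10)97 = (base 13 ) 76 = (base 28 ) 3d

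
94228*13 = 1224964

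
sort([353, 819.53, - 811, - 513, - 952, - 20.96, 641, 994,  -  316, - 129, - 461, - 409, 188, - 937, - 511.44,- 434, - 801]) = [ - 952,-937, - 811, - 801, - 513,  -  511.44, - 461 ,-434, - 409, - 316, - 129, - 20.96, 188,353, 641,  819.53, 994]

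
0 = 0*91744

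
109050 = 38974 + 70076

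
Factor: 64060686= 2^1*3^3*107^1*11087^1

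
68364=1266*54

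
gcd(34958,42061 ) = 1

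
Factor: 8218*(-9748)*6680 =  - 535128547520 = - 2^6 * 5^1*7^1*167^1*587^1*2437^1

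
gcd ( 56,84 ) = 28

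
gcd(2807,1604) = 401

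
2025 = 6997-4972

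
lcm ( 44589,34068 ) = 3032052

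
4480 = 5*896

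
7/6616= 7/6616 = 0.00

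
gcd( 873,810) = 9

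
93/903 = 31/301 = 0.10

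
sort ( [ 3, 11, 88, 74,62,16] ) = [ 3,11,16,62,74,88 ] 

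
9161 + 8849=18010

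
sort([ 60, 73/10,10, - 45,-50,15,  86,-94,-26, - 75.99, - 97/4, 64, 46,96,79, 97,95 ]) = [ - 94, - 75.99, - 50, - 45, - 26 , - 97/4,73/10, 10,15,46, 60,64,79,86,95,96, 97] 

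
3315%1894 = 1421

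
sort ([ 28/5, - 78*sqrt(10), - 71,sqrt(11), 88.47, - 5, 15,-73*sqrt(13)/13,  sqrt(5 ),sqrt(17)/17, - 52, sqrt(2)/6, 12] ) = [ - 78*sqrt(10), - 71, - 52, - 73*sqrt(13) /13, - 5, sqrt( 2)/6,sqrt( 17) /17,sqrt( 5),sqrt(11 ),28/5, 12,15 , 88.47]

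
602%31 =13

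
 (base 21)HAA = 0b1111000100101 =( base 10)7717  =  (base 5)221332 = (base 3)101120211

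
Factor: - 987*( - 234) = 2^1*3^3*7^1*13^1 * 47^1 = 230958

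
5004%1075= 704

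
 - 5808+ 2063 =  - 3745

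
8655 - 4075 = 4580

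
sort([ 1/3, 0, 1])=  [ 0, 1/3, 1] 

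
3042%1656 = 1386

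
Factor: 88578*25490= 2^2*3^2 * 5^1*7^1* 19^1 * 37^1*2549^1 = 2257853220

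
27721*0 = 0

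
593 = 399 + 194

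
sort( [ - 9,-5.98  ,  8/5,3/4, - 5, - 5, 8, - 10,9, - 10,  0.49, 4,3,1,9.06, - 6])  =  [ - 10, - 10, - 9, - 6 , - 5.98, - 5 , - 5,0.49, 3/4, 1 , 8/5  ,  3,  4,  8, 9,  9.06]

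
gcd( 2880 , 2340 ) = 180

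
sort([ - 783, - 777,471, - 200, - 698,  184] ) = [ - 783, - 777, - 698, - 200, 184,471] 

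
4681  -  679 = 4002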